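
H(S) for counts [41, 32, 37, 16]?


Probabilities: [41/126, 32/126, 37/126, 16/126] ≈ [0.3254, 0.254, 0.2937, 0.127]
H = -((41/126)·log₂(41/126) + (32/126)·log₂(32/126) + (37/126)·log₂(37/126) + (16/126)·log₂(16/126))
  = 1.9264 bits

1.9264 bits


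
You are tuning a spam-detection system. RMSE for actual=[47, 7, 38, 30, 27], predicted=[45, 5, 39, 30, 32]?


MSE = 34/5 = 6.8
RMSE = √(34/5) = 2.6077

2.6077


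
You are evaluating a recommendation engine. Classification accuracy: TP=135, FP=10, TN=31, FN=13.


Accuracy = (TP+TN)/(TP+TN+FP+FN)
= (135+31)/(189)
= 166/189 = 87.83%

87.83%


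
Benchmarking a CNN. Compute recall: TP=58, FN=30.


Recall = TP/(TP+FN)
= 58/(58+30)
= 58/88 = 65.91%

65.91%


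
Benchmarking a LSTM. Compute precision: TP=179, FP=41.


Precision = TP/(TP+FP)
= 179/(179+41)
= 179/220 = 81.36%

81.36%


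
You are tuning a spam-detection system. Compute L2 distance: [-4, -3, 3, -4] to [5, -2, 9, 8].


d = √((-4-5)² + (-3+ 2)² + (3-9)² + (-4-8)²)
  = √(81 + 1 + 36 + 144)
  = √262 = 16.1864

16.1864


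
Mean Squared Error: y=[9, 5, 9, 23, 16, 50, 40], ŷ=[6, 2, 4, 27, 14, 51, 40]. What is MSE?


Squared errors: (9-6)²=9, (5-2)²=9, (9-4)²=25, (23-27)²=16, (16-14)²=4, (50-51)²=1, (40-40)²=0
Sum = 64
MSE = 64/7 = 64/7

64/7


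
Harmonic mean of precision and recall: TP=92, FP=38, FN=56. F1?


Precision = 92/130 = 0.7077
Recall = 92/148 = 0.6216
F1 = 2·P·R/(P+R) = 2·TP/(2·TP+FP+FN) = 184/(184+38+56) = 184/278 = 0.6619

0.6619


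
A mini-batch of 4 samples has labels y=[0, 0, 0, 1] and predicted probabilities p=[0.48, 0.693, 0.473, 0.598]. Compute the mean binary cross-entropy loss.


L[0] = -ln(1-0.48) = -ln(0.52) = 0.6539
L[1] = -ln(1-0.693) = -ln(0.307) = 1.1809
L[2] = -ln(1-0.473) = -ln(0.527) = 0.6406
L[3] = -ln(0.598) = 0.5142
mean = (0.6539 + 1.1809 + 0.6406 + 0.5142)/4 = 0.7474

0.7474


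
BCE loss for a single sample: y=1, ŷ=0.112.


BCE = -[y·ln(p) + (1-y)·ln(1-p)]
= -1·ln(0.112) - 0
= -ln(0.112) = 2.1893

2.1893


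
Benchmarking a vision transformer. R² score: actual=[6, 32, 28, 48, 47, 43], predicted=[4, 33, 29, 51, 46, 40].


ȳ = 34
SS_res = Σ(y-ŷ)² = 25
SS_tot = Σ(y-ȳ)² = 1270
R² = 1 - SS_res/SS_tot = 1 - 0.0197 = 0.9803

0.9803


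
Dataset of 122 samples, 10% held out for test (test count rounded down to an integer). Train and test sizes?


Test = ⌊122·10/100⌋ = 12
Train = 122 - 12 = 110

Train: 110, Test: 12


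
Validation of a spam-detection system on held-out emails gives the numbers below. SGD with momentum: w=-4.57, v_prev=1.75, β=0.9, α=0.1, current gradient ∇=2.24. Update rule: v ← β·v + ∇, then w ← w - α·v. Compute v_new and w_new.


v_new = 0.9·1.75 + 2.24 = 1.575 + 2.24 = 3.815
w_new = -4.57 - 0.1·3.815 = -4.57 - 0.3815 = -4.9515

v_new=3.815, w_new=-4.9515


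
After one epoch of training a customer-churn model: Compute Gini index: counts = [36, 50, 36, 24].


Probabilities: [36/146, 50/146, 36/146, 24/146] ≈ [0.2466, 0.3425, 0.2466, 0.1644]
Σpᵢ² = (1296 + 2500 + 1296 + 576)/146² = 5668/21316
Gini = 1 - Σpᵢ² = 1 - 5668/21316 = 0.7341

0.7341


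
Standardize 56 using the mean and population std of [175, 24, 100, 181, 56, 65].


μ = 100.1667, σ = 59.3336
z = (56 - 100.1667)/59.3336 = -0.7444

-0.7444


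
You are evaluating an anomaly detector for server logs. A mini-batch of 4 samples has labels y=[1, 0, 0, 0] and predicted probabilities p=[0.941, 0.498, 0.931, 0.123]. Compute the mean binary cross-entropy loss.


L[0] = -ln(0.941) = 0.0608
L[1] = -ln(1-0.498) = -ln(0.502) = 0.6892
L[2] = -ln(1-0.931) = -ln(0.069) = 2.6736
L[3] = -ln(1-0.123) = -ln(0.877) = 0.1312
mean = (0.0608 + 0.6892 + 2.6736 + 0.1312)/4 = 0.8887

0.8887


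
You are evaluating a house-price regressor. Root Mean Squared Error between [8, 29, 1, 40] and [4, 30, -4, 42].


MSE = 46/4 = 11.5
RMSE = √(46/4) = 3.3912

3.3912


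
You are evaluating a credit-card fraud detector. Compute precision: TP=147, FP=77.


Precision = TP/(TP+FP)
= 147/(147+77)
= 147/224 = 65.62%

65.62%


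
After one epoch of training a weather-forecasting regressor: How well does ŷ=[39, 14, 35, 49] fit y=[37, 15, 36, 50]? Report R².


ȳ = 34.5
SS_res = Σ(y-ŷ)² = 7
SS_tot = Σ(y-ȳ)² = 629
R² = 1 - SS_res/SS_tot = 1 - 0.0111 = 0.9889

0.9889


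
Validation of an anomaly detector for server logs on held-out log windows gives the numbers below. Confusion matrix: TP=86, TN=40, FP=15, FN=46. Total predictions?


Total = TP + TN + FP + FN
= 86 + 40 + 15 + 46
= 187
(Predicted positive: 101, predicted negative: 86)

187


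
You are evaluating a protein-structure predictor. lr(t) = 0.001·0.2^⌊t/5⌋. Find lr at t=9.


n_drops = ⌊9/5⌋ = 1
lr = 0.001·0.2^1 = 0.001·0.2 = 0.0002

0.0002


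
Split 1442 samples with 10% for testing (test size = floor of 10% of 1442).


Test = ⌊1442·10/100⌋ = 144
Train = 1442 - 144 = 1298

Train: 1298, Test: 144


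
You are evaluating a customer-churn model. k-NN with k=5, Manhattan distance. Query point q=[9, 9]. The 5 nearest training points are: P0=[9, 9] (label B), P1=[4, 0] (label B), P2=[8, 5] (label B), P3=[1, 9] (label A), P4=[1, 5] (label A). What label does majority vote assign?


d(q,P0) = 0  (label B)
d(q,P1) = 14  (label B)
d(q,P2) = 5  (label B)
d(q,P3) = 8  (label A)
d(q,P4) = 12  (label A)
Votes: A=2, B=3
Majority → B

B


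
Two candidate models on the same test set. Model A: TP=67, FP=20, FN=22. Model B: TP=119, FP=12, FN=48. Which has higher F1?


Model A: P=67/87=0.7701, R=67/89=0.7528, F1=2PR/(P+R)=2TP/(2TP+FP+FN)=134/176=0.7614
Model B: P=119/131=0.9084, R=119/167=0.7126, F1=2PR/(P+R)=2TP/(2TP+FP+FN)=238/298=0.7987
0.7614 < 0.7987 → Model B

Model B


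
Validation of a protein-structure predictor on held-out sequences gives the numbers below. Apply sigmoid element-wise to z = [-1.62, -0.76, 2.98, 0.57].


σ(-1.62) = 1/(1+e^1.62) = 0.1652
σ(-0.76) = 1/(1+e^0.76) = 0.3186
σ(2.98) = 1/(1+e^-2.98) = 0.9517
σ(0.57) = 1/(1+e^-0.57) = 0.6388
result = [0.1652, 0.3186, 0.9517, 0.6388]

[0.1652, 0.3186, 0.9517, 0.6388]


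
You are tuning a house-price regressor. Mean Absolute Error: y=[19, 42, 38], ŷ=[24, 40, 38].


Absolute errors: |19-24|=5, |42-40|=2, |38-38|=0
Sum = 7
MAE = 7/3 = 7/3

7/3


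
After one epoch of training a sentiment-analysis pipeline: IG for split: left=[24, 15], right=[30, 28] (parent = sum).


Parent = [54, 43], H_parent = 0.9907
H_left = 0.9612 (n=39), H_right = 0.9991 (n=58)
H_children = (39/97)·0.9612 + (58/97)·0.9991 = 0.9839
IG = 0.9907 - 0.9839 = 0.0068

0.0068


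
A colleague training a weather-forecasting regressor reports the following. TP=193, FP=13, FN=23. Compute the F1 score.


Precision = 193/206 = 0.9369
Recall = 193/216 = 0.8935
F1 = 2·P·R/(P+R) = 2·TP/(2·TP+FP+FN) = 386/(386+13+23) = 386/422 = 0.9147

0.9147


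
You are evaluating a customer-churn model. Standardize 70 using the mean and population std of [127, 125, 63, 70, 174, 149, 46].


μ = 107.7143, σ = 44.7204
z = (70 - 107.7143)/44.7204 = -0.8433

-0.8433


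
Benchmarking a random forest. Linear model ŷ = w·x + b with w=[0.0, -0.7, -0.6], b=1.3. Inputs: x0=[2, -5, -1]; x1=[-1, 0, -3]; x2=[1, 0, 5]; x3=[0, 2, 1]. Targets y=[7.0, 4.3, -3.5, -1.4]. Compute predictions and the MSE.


ŷ0 = (0.0)·(2) + (-0.7)·(-5) + (-0.6)·(-1) + 1.3 = 5.4
ŷ1 = (0.0)·(-1) + (-0.7)·(0) + (-0.6)·(-3) + 1.3 = 3.1
ŷ2 = (0.0)·(1) + (-0.7)·(0) + (-0.6)·(5) + 1.3 = -1.7
ŷ3 = (0.0)·(0) + (-0.7)·(2) + (-0.6)·(1) + 1.3 = -0.7
errors² = [2.56, 1.44, 3.24, 0.49]
MSE = 7.7300/4 = 1.9325

1.9325


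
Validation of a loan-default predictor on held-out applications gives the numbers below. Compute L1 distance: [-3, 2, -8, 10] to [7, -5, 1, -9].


d = |-3-7| + |2+ 5| + |-8-1| + |10+ 9|
  = 10 + 7 + 9 + 19
  = 45

45


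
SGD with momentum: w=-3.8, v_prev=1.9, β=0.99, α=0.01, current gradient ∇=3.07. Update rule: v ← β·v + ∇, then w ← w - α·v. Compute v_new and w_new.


v_new = 0.99·1.9 + 3.07 = 1.881 + 3.07 = 4.951
w_new = -3.8 - 0.01·4.951 = -3.8 - 0.04951 = -3.84951

v_new=4.951, w_new=-3.84951


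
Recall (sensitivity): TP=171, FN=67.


Recall = TP/(TP+FN)
= 171/(171+67)
= 171/238 = 71.85%

71.85%


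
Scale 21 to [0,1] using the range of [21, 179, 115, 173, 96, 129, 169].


min=21, max=179
(21-21)/(179-21) = 0/158 = 0.0

0.0


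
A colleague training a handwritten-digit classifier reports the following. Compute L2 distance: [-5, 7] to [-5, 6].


d = √((-5+ 5)² + (7-6)²)
  = √(0 + 1)
  = √1 = 1.0

1.0


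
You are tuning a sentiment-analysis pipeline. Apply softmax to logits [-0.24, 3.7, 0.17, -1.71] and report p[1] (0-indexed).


Exponentials: e^-0.24=0.7866, e^3.7=40.4473, e^0.17=1.1853, e^-1.71=0.1809
Sum = 42.6001
Softmax = [0.0185, 0.9495, 0.0278, 0.0042]
p[1] = 40.4473/42.6001 = 0.9495

0.9495


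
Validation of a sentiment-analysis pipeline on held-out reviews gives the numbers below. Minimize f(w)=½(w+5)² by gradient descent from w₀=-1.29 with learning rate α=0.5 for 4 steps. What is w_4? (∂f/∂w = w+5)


step 1: grad = -1.29+5 = 3.71; w = -1.29 - 0.5·(3.71) = -3.145
step 2: grad = -3.145+5 = 1.855; w = -3.145 - 0.5·(1.855) = -4.0725
step 3: grad = -4.0725+5 = 0.9275; w = -4.0725 - 0.5·(0.9275) = -4.53625
step 4: grad = -4.53625+5 = 0.46375; w = -4.53625 - 0.5·(0.46375) = -4.768125

-4.768125


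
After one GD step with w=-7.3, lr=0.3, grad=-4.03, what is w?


w_new = w - α·∇
= -7.3 - 0.3·-4.03
= -7.3 + 1.209
= -6.091

-6.091


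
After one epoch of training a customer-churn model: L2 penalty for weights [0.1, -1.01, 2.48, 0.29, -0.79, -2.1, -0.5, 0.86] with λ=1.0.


‖w‖₂² = (0.1)² + (-1.01)² + (2.48)² + (0.29)² + (-0.79)² + (-2.1)² + (-0.5)² + (0.86)²
     = 0.01 + 1.0201 + 6.1504 + 0.0841 + 0.6241 + 4.41 + 0.25 + 0.7396
     = 13.2883
λ·‖w‖₂² = 1.0·13.2883 = 13.2883

13.2883


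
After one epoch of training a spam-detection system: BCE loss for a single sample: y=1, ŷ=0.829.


BCE = -[y·ln(p) + (1-y)·ln(1-p)]
= -1·ln(0.829) - 0
= -ln(0.829) = 0.1875

0.1875


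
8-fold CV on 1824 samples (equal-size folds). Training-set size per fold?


Fold size = 1824/8 = 228
Training per fold = 1824 - 228 = 1596

1596


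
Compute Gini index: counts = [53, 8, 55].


Probabilities: [53/116, 8/116, 55/116] ≈ [0.4569, 0.069, 0.4741]
Σpᵢ² = (2809 + 64 + 3025)/116² = 5898/13456
Gini = 1 - Σpᵢ² = 1 - 5898/13456 = 0.5617

0.5617


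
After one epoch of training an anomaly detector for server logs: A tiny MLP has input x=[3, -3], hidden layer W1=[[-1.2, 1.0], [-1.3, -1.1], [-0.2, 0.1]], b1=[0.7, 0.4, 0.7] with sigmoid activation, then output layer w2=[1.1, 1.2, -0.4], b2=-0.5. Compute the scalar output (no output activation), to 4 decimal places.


z1[0] = (-1.2)·(3) + (1.0)·(-3) + 0.7 = -5.9
z1[1] = (-1.3)·(3) + (-1.1)·(-3) + 0.4 = -0.2
z1[2] = (-0.2)·(3) + (0.1)·(-3) + 0.7 = -0.2
h = sigmoid(z1) = [0.0027, 0.4502, 0.4502]
output = (1.1)·(0.0027) + (1.2)·(0.4502) + (-0.4)·(0.4502) - 0.5 = -0.1369

-0.1369


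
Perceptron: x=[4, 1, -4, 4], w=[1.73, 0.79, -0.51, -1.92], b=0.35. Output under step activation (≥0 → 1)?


z = (4)·(1.73) + (1)·(0.79) + (-4)·(-0.51) + (4)·(-1.92) + 0.35
  = 2.42
step(z) = 1 (z≥0)

1


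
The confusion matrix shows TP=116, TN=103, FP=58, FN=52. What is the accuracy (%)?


Accuracy = (TP+TN)/(TP+TN+FP+FN)
= (116+103)/(329)
= 219/329 = 66.57%

66.57%


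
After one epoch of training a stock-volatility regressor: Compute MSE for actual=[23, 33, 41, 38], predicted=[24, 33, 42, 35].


Squared errors: (23-24)²=1, (33-33)²=0, (41-42)²=1, (38-35)²=9
Sum = 11
MSE = 11/4 = 11/4

11/4


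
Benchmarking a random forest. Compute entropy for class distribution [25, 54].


Probabilities: [25/79, 54/79] ≈ [0.3165, 0.6835]
H = -((25/79)·log₂(25/79) + (54/79)·log₂(54/79))
  = 0.9005 bits

0.9005 bits


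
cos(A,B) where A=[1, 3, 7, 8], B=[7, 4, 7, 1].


A·B = 1·7 + 3·4 + 7·7 + 8·1 = 76
‖A‖ = √123 = 11.0905, ‖B‖ = √115 = 10.7238
cos = 76/(√123·√115) = 76/√14145 = 0.639

0.639


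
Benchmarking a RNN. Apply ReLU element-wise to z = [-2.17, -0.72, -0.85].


ReLU(-2.17) = max(0, -2.17) = 0.0
ReLU(-0.72) = max(0, -0.72) = 0.0
ReLU(-0.85) = max(0, -0.85) = 0.0
result = [0.0, 0.0, 0.0]

[0.0, 0.0, 0.0]


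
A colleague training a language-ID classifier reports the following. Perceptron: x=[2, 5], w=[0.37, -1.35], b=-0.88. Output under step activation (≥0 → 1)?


z = (2)·(0.37) + (5)·(-1.35) - 0.88
  = -6.89
step(z) = 0 (z<0)

0


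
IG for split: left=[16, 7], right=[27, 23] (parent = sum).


Parent = [43, 30], H_parent = 0.977
H_left = 0.8865 (n=23), H_right = 0.9954 (n=50)
H_children = (23/73)·0.8865 + (50/73)·0.9954 = 0.9611
IG = 0.977 - 0.9611 = 0.0159

0.0159


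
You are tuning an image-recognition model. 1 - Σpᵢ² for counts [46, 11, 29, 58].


Probabilities: [46/144, 11/144, 29/144, 58/144] ≈ [0.3194, 0.0764, 0.2014, 0.4028]
Σpᵢ² = (2116 + 121 + 841 + 3364)/144² = 6442/20736
Gini = 1 - Σpᵢ² = 1 - 6442/20736 = 0.6893

0.6893


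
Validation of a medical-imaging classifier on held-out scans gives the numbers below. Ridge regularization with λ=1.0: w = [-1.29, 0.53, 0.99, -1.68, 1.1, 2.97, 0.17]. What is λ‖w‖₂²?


‖w‖₂² = (-1.29)² + (0.53)² + (0.99)² + (-1.68)² + (1.1)² + (2.97)² + (0.17)²
     = 1.6641 + 0.2809 + 0.9801 + 2.8224 + 1.21 + 8.8209 + 0.0289
     = 15.8073
λ·‖w‖₂² = 1.0·15.8073 = 15.8073

15.8073


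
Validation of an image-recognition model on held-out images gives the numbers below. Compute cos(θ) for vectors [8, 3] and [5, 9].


A·B = 8·5 + 3·9 = 67
‖A‖ = √73 = 8.544, ‖B‖ = √106 = 10.2956
cos = 67/(√73·√106) = 67/√7738 = 0.7617

0.7617


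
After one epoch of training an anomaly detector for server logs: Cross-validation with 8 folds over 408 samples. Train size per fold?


Fold size = 408/8 = 51
Training per fold = 408 - 51 = 357

357


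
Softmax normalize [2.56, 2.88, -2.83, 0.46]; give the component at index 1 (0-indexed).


Exponentials: e^2.56=12.9358, e^2.88=17.8143, e^-2.83=0.059, e^0.46=1.5841
Sum = 32.3932
Softmax = [0.3993, 0.5499, 0.0018, 0.0489]
p[1] = 17.8143/32.3932 = 0.5499

0.5499


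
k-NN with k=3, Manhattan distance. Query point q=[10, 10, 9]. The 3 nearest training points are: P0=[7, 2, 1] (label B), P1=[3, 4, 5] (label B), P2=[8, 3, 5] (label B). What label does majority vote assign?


d(q,P0) = 19  (label B)
d(q,P1) = 17  (label B)
d(q,P2) = 13  (label B)
Votes: A=0, B=3
Majority → B

B


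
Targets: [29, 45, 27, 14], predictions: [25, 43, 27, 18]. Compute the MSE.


Squared errors: (29-25)²=16, (45-43)²=4, (27-27)²=0, (14-18)²=16
Sum = 36
MSE = 36/4 = 9

9


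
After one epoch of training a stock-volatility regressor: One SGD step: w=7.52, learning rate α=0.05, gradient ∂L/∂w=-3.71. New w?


w_new = w - α·∇
= 7.52 - 0.05·-3.71
= 7.52 + 0.1855
= 7.7055

7.7055


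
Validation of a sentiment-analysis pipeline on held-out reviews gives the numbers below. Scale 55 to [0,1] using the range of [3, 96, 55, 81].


min=3, max=96
(55-3)/(96-3) = 52/93 = 0.5591

0.5591


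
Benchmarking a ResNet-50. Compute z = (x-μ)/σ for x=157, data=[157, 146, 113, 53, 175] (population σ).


μ = 128.8, σ = 42.9437
z = (157 - 128.8)/42.9437 = 0.6567

0.6567


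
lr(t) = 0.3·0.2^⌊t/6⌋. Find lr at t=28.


n_drops = ⌊28/6⌋ = 4
lr = 0.3·0.2^4 = 0.3·0.0016 = 0.00048

0.00048


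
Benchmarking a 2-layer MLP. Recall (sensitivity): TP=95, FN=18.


Recall = TP/(TP+FN)
= 95/(95+18)
= 95/113 = 84.07%

84.07%


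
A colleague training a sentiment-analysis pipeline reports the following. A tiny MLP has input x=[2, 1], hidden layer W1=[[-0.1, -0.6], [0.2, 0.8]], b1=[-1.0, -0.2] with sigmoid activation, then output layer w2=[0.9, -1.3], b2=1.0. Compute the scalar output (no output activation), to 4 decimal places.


z1[0] = (-0.1)·(2) + (-0.6)·(1) - 1.0 = -1.8
z1[1] = (0.2)·(2) + (0.8)·(1) - 0.2 = 1.0
h = sigmoid(z1) = [0.1419, 0.7311]
output = (0.9)·(0.1419) + (-1.3)·(0.7311) + 1.0 = 0.1773

0.1773


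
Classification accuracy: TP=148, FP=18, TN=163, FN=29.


Accuracy = (TP+TN)/(TP+TN+FP+FN)
= (148+163)/(358)
= 311/358 = 86.87%

86.87%


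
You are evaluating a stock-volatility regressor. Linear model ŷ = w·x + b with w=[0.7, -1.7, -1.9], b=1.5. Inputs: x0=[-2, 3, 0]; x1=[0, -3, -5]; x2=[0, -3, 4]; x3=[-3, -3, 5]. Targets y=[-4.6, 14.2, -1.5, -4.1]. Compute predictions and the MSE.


ŷ0 = (0.7)·(-2) + (-1.7)·(3) + (-1.9)·(0) + 1.5 = -5.0
ŷ1 = (0.7)·(0) + (-1.7)·(-3) + (-1.9)·(-5) + 1.5 = 16.1
ŷ2 = (0.7)·(0) + (-1.7)·(-3) + (-1.9)·(4) + 1.5 = -1.0
ŷ3 = (0.7)·(-3) + (-1.7)·(-3) + (-1.9)·(5) + 1.5 = -5.0
errors² = [0.16, 3.61, 0.25, 0.81]
MSE = 4.8300/4 = 1.2075

1.2075


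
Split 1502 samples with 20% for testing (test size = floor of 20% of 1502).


Test = ⌊1502·20/100⌋ = 300
Train = 1502 - 300 = 1202

Train: 1202, Test: 300


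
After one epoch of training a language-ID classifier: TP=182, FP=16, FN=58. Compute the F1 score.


Precision = 182/198 = 0.9192
Recall = 182/240 = 0.7583
F1 = 2·P·R/(P+R) = 2·TP/(2·TP+FP+FN) = 364/(364+16+58) = 364/438 = 0.8311

0.8311


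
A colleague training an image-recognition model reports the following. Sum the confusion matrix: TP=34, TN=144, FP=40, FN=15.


Total = TP + TN + FP + FN
= 34 + 144 + 40 + 15
= 233
(Predicted positive: 74, predicted negative: 159)

233


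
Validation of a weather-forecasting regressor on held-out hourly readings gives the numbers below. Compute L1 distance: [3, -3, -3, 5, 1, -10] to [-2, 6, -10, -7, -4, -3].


d = |3+ 2| + |-3-6| + |-3+ 10| + |5+ 7| + |1+ 4| + |-10+ 3|
  = 5 + 9 + 7 + 12 + 5 + 7
  = 45

45


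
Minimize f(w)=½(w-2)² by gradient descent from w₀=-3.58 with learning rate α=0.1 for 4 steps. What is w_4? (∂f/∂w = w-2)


step 1: grad = -3.58-2 = -5.58; w = -3.58 - 0.1·(-5.58) = -3.022
step 2: grad = -3.022-2 = -5.022; w = -3.022 - 0.1·(-5.022) = -2.5198
step 3: grad = -2.5198-2 = -4.5198; w = -2.5198 - 0.1·(-4.5198) = -2.06782
step 4: grad = -2.06782-2 = -4.06782; w = -2.06782 - 0.1·(-4.06782) = -1.661038

-1.661038


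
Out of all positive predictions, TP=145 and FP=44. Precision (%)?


Precision = TP/(TP+FP)
= 145/(145+44)
= 145/189 = 76.72%

76.72%


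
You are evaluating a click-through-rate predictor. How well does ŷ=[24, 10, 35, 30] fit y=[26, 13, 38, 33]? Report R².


ȳ = 27.5
SS_res = Σ(y-ŷ)² = 31
SS_tot = Σ(y-ȳ)² = 353
R² = 1 - SS_res/SS_tot = 1 - 0.0878 = 0.9122

0.9122


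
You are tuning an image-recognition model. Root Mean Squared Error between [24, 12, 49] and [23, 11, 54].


MSE = 27/3 = 9
RMSE = √(27/3) = 3.0

3.0


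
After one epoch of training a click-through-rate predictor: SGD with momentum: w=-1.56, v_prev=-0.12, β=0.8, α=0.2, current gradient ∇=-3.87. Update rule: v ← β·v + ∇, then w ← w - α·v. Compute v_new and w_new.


v_new = 0.8·-0.12 - 3.87 = -0.096 - 3.87 = -3.966
w_new = -1.56 - 0.2·-3.966 = -1.56 + 0.7932 = -0.7668

v_new=-3.966, w_new=-0.7668


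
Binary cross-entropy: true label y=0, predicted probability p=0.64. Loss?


BCE = -[y·ln(p) + (1-y)·ln(1-p)]
= -0 - 1·ln(1-0.64)
= -ln(0.36) = 1.0217

1.0217


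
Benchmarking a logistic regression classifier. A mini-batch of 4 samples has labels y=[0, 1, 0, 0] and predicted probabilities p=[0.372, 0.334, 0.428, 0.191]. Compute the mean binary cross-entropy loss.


L[0] = -ln(1-0.372) = -ln(0.628) = 0.4652
L[1] = -ln(0.334) = 1.0966
L[2] = -ln(1-0.428) = -ln(0.572) = 0.5586
L[3] = -ln(1-0.191) = -ln(0.809) = 0.212
mean = (0.4652 + 1.0966 + 0.5586 + 0.212)/4 = 0.5831

0.5831


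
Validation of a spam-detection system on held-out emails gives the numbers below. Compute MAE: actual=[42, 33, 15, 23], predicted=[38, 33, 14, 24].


Absolute errors: |42-38|=4, |33-33|=0, |15-14|=1, |23-24|=1
Sum = 6
MAE = 6/4 = 3/2

3/2


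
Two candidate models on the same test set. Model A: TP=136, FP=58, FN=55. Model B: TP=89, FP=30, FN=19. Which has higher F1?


Model A: P=136/194=0.701, R=136/191=0.712, F1=2PR/(P+R)=2TP/(2TP+FP+FN)=272/385=0.7065
Model B: P=89/119=0.7479, R=89/108=0.8241, F1=2PR/(P+R)=2TP/(2TP+FP+FN)=178/227=0.7841
0.7065 < 0.7841 → Model B

Model B


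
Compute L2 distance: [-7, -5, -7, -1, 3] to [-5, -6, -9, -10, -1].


d = √((-7+ 5)² + (-5+ 6)² + (-7+ 9)² + (-1+ 10)² + (3+ 1)²)
  = √(4 + 1 + 4 + 81 + 16)
  = √106 = 10.2956

10.2956


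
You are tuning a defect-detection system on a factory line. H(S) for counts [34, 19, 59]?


Probabilities: [34/112, 19/112, 59/112] ≈ [0.3036, 0.1696, 0.5268]
H = -((34/112)·log₂(34/112) + (19/112)·log₂(19/112) + (59/112)·log₂(59/112))
  = 1.4434 bits

1.4434 bits


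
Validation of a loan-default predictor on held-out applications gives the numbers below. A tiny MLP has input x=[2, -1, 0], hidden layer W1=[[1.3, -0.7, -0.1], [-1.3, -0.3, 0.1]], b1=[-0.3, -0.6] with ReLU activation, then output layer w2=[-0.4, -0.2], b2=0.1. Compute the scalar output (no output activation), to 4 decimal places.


z1[0] = (1.3)·(2) + (-0.7)·(-1) + (-0.1)·(0) - 0.3 = 3.0
z1[1] = (-1.3)·(2) + (-0.3)·(-1) + (0.1)·(0) - 0.6 = -2.9
h = ReLU(z1) = [3.0, 0.0]
output = (-0.4)·(3.0) + (-0.2)·(0.0) + 0.1 = -1.1

-1.1


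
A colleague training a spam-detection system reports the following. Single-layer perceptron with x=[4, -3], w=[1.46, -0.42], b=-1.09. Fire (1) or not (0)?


z = (4)·(1.46) + (-3)·(-0.42) - 1.09
  = 6.01
step(z) = 1 (z≥0)

1


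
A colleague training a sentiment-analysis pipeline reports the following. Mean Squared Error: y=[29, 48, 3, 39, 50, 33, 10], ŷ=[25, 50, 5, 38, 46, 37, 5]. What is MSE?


Squared errors: (29-25)²=16, (48-50)²=4, (3-5)²=4, (39-38)²=1, (50-46)²=16, (33-37)²=16, (10-5)²=25
Sum = 82
MSE = 82/7 = 82/7

82/7


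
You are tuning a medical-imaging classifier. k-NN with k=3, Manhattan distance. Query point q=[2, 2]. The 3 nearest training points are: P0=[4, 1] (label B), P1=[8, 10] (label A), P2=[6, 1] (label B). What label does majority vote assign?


d(q,P0) = 3  (label B)
d(q,P1) = 14  (label A)
d(q,P2) = 5  (label B)
Votes: A=1, B=2
Majority → B

B


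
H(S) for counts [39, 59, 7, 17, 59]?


Probabilities: [39/181, 59/181, 7/181, 17/181, 59/181] ≈ [0.2155, 0.326, 0.0387, 0.0939, 0.326]
H = -((39/181)·log₂(39/181) + (59/181)·log₂(59/181) + (7/181)·log₂(7/181) + (17/181)·log₂(17/181) + (59/181)·log₂(59/181))
  = 2.0334 bits

2.0334 bits


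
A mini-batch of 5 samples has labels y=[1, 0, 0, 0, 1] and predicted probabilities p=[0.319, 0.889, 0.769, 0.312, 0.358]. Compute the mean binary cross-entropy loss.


L[0] = -ln(0.319) = 1.1426
L[1] = -ln(1-0.889) = -ln(0.111) = 2.1982
L[2] = -ln(1-0.769) = -ln(0.231) = 1.4653
L[3] = -ln(1-0.312) = -ln(0.688) = 0.374
L[4] = -ln(0.358) = 1.0272
mean = (1.1426 + 2.1982 + 1.4653 + 0.374 + 1.0272)/5 = 1.2415

1.2415


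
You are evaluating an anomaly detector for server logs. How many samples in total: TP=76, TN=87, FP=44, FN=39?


Total = TP + TN + FP + FN
= 76 + 87 + 44 + 39
= 246
(Predicted positive: 120, predicted negative: 126)

246


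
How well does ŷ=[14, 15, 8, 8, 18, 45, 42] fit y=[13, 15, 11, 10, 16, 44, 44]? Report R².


ȳ = 21.8571
SS_res = Σ(y-ŷ)² = 23
SS_tot = Σ(y-ȳ)² = 1398.86
R² = 1 - SS_res/SS_tot = 1 - 0.0164 = 0.9836

0.9836


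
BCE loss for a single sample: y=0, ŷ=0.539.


BCE = -[y·ln(p) + (1-y)·ln(1-p)]
= -0 - 1·ln(1-0.539)
= -ln(0.461) = 0.7744

0.7744


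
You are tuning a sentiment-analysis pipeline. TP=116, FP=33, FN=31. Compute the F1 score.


Precision = 116/149 = 0.7785
Recall = 116/147 = 0.7891
F1 = 2·P·R/(P+R) = 2·TP/(2·TP+FP+FN) = 232/(232+33+31) = 232/296 = 0.7838

0.7838


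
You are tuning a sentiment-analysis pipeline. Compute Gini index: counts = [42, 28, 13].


Probabilities: [42/83, 28/83, 13/83] ≈ [0.506, 0.3373, 0.1566]
Σpᵢ² = (1764 + 784 + 169)/83² = 2717/6889
Gini = 1 - Σpᵢ² = 1 - 2717/6889 = 0.6056

0.6056


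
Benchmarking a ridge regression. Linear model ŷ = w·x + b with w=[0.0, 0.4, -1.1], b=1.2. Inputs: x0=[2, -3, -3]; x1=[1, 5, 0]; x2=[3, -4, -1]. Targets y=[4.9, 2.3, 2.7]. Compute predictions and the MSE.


ŷ0 = (0.0)·(2) + (0.4)·(-3) + (-1.1)·(-3) + 1.2 = 3.3
ŷ1 = (0.0)·(1) + (0.4)·(5) + (-1.1)·(0) + 1.2 = 3.2
ŷ2 = (0.0)·(3) + (0.4)·(-4) + (-1.1)·(-1) + 1.2 = 0.7
errors² = [2.56, 0.81, 4.0]
MSE = 7.3700/3 = 2.4567

2.4567


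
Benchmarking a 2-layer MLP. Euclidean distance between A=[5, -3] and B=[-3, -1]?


d = √((5+ 3)² + (-3+ 1)²)
  = √(64 + 4)
  = √68 = 8.2462

8.2462


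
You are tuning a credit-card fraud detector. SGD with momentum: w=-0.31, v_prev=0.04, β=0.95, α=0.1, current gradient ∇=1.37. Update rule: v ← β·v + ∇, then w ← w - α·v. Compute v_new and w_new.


v_new = 0.95·0.04 + 1.37 = 0.038 + 1.37 = 1.408
w_new = -0.31 - 0.1·1.408 = -0.31 - 0.1408 = -0.4508

v_new=1.408, w_new=-0.4508


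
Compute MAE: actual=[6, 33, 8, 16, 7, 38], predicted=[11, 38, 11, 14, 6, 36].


Absolute errors: |6-11|=5, |33-38|=5, |8-11|=3, |16-14|=2, |7-6|=1, |38-36|=2
Sum = 18
MAE = 18/6 = 3

3


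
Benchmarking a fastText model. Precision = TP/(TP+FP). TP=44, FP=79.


Precision = TP/(TP+FP)
= 44/(44+79)
= 44/123 = 35.77%

35.77%


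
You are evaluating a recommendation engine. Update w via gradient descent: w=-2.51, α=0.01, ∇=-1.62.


w_new = w - α·∇
= -2.51 - 0.01·-1.62
= -2.51 + 0.0162
= -2.4938

-2.4938


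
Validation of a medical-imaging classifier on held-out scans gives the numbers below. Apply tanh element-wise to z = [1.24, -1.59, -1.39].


tanh(1.24) = 0.8455
tanh(-1.59) = -0.9201
tanh(-1.39) = -0.8832
result = [0.8455, -0.9201, -0.8832]

[0.8455, -0.9201, -0.8832]


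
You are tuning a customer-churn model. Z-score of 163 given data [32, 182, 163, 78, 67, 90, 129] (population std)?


μ = 105.8571, σ = 50.1296
z = (163 - 105.8571)/50.1296 = 1.1399

1.1399


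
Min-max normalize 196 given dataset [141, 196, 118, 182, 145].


min=118, max=196
(196-118)/(196-118) = 78/78 = 1.0

1.0


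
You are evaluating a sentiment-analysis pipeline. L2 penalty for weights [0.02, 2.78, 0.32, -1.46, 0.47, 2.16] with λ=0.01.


‖w‖₂² = (0.02)² + (2.78)² + (0.32)² + (-1.46)² + (0.47)² + (2.16)²
     = 0.0004 + 7.7284 + 0.1024 + 2.1316 + 0.2209 + 4.6656
     = 14.8493
λ·‖w‖₂² = 0.01·14.8493 = 0.148493

0.148493


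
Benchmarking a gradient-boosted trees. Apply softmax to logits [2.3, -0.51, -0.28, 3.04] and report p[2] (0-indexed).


Exponentials: e^2.3=9.9742, e^-0.51=0.6005, e^-0.28=0.7558, e^3.04=20.9052
Sum = 32.2357
Softmax = [0.3094, 0.0186, 0.0234, 0.6485]
p[2] = 0.7558/32.2357 = 0.0234

0.0234


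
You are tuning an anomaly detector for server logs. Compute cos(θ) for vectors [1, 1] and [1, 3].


A·B = 1·1 + 1·3 = 4
‖A‖ = √2 = 1.4142, ‖B‖ = √10 = 3.1623
cos = 4/(√2·√10) = 4/√20 = 0.8944

0.8944


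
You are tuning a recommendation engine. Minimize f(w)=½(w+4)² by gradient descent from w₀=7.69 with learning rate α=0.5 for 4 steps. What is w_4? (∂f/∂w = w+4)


step 1: grad = 7.69+4 = 11.69; w = 7.69 - 0.5·(11.69) = 1.845
step 2: grad = 1.845+4 = 5.845; w = 1.845 - 0.5·(5.845) = -1.0775
step 3: grad = -1.0775+4 = 2.9225; w = -1.0775 - 0.5·(2.9225) = -2.53875
step 4: grad = -2.53875+4 = 1.46125; w = -2.53875 - 0.5·(1.46125) = -3.269375

-3.269375


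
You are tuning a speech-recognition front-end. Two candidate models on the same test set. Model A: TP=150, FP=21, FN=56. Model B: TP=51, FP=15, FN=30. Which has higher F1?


Model A: P=150/171=0.8772, R=150/206=0.7282, F1=2PR/(P+R)=2TP/(2TP+FP+FN)=300/377=0.7958
Model B: P=51/66=0.7727, R=51/81=0.6296, F1=2PR/(P+R)=2TP/(2TP+FP+FN)=102/147=0.6939
0.7958 > 0.6939 → Model A

Model A


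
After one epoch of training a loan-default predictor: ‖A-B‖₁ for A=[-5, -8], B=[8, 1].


d = |-5-8| + |-8-1|
  = 13 + 9
  = 22

22


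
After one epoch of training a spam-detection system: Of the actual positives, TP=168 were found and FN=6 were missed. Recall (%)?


Recall = TP/(TP+FN)
= 168/(168+6)
= 168/174 = 96.55%

96.55%


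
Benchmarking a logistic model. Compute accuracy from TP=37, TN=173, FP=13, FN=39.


Accuracy = (TP+TN)/(TP+TN+FP+FN)
= (37+173)/(262)
= 210/262 = 80.15%

80.15%


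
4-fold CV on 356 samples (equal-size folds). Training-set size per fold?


Fold size = 356/4 = 89
Training per fold = 356 - 89 = 267

267


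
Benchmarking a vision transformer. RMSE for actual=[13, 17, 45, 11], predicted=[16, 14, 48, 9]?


MSE = 31/4 = 7.75
RMSE = √(31/4) = 2.7839

2.7839


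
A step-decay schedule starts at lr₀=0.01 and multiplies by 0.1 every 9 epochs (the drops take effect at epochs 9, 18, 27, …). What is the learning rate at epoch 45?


n_drops = ⌊45/9⌋ = 5
lr = 0.01·0.1^5 = 0.01·0.00001 = 0.0000001

0.0000001


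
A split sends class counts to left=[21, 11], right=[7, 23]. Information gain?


Parent = [28, 34], H_parent = 0.9932
H_left = 0.9284 (n=32), H_right = 0.7838 (n=30)
H_children = (32/62)·0.9284 + (30/62)·0.7838 = 0.8584
IG = 0.9932 - 0.8584 = 0.1348

0.1348


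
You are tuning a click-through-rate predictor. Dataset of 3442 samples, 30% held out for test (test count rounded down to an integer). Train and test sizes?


Test = ⌊3442·30/100⌋ = 1032
Train = 3442 - 1032 = 2410

Train: 2410, Test: 1032


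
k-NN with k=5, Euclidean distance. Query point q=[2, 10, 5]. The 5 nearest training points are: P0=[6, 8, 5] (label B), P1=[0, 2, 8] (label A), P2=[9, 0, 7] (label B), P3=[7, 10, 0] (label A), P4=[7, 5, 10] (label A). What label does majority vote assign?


d(q,P0) = 4.4721  (label B)
d(q,P1) = 8.775  (label A)
d(q,P2) = 12.3693  (label B)
d(q,P3) = 7.0711  (label A)
d(q,P4) = 8.6603  (label A)
Votes: A=3, B=2
Majority → A

A


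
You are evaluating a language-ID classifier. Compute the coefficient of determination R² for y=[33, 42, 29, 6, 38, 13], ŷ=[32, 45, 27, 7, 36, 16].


ȳ = 26.8333
SS_res = Σ(y-ŷ)² = 28
SS_tot = Σ(y-ȳ)² = 1022.83
R² = 1 - SS_res/SS_tot = 1 - 0.0274 = 0.9726

0.9726


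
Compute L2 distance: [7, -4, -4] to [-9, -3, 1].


d = √((7+ 9)² + (-4+ 3)² + (-4-1)²)
  = √(256 + 1 + 25)
  = √282 = 16.7929

16.7929


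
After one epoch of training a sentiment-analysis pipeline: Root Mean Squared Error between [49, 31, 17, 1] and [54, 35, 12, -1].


MSE = 70/4 = 17.5
RMSE = √(70/4) = 4.1833

4.1833


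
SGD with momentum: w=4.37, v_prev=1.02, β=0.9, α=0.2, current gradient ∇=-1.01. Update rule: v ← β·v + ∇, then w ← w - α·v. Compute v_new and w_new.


v_new = 0.9·1.02 - 1.01 = 0.918 - 1.01 = -0.092
w_new = 4.37 - 0.2·-0.092 = 4.37 + 0.0184 = 4.3884

v_new=-0.092, w_new=4.3884


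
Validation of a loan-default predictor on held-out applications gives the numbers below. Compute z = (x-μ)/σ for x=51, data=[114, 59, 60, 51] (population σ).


μ = 71, σ = 25.0699
z = (51 - 71)/25.0699 = -0.7978

-0.7978


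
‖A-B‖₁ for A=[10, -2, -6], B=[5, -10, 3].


d = |10-5| + |-2+ 10| + |-6-3|
  = 5 + 8 + 9
  = 22

22


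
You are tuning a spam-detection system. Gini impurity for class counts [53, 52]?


Probabilities: [53/105, 52/105] ≈ [0.5048, 0.4952]
Σpᵢ² = (2809 + 2704)/105² = 5513/11025
Gini = 1 - Σpᵢ² = 1 - 5513/11025 = 0.5

0.5


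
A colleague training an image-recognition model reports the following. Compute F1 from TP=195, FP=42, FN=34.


Precision = 195/237 = 0.8228
Recall = 195/229 = 0.8515
F1 = 2·P·R/(P+R) = 2·TP/(2·TP+FP+FN) = 390/(390+42+34) = 390/466 = 0.8369

0.8369


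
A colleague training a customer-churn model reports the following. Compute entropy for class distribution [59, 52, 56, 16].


Probabilities: [59/183, 52/183, 56/183, 16/183] ≈ [0.3224, 0.2842, 0.306, 0.0874]
H = -((59/183)·log₂(59/183) + (52/183)·log₂(52/183) + (56/183)·log₂(56/183) + (16/183)·log₂(16/183))
  = 1.8725 bits

1.8725 bits


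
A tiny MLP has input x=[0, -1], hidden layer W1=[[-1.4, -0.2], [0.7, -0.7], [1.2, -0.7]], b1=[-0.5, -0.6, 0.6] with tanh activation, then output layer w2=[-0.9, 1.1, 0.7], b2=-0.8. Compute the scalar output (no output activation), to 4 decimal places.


z1[0] = (-1.4)·(0) + (-0.2)·(-1) - 0.5 = -0.3
z1[1] = (0.7)·(0) + (-0.7)·(-1) - 0.6 = 0.1
z1[2] = (1.2)·(0) + (-0.7)·(-1) + 0.6 = 1.3
h = tanh(z1) = [-0.2913, 0.0997, 0.8617]
output = (-0.9)·(-0.2913) + (1.1)·(0.0997) + (0.7)·(0.8617) - 0.8 = 0.175

0.175


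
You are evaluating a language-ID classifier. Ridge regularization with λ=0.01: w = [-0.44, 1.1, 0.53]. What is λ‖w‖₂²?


‖w‖₂² = (-0.44)² + (1.1)² + (0.53)²
     = 0.1936 + 1.21 + 0.2809
     = 1.6845
λ·‖w‖₂² = 0.01·1.6845 = 0.016845

0.016845


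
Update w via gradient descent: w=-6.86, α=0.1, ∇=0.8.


w_new = w - α·∇
= -6.86 - 0.1·0.8
= -6.86 - 0.08
= -6.94

-6.94


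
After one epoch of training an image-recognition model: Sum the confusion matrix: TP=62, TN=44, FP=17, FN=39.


Total = TP + TN + FP + FN
= 62 + 44 + 17 + 39
= 162
(Predicted positive: 79, predicted negative: 83)

162


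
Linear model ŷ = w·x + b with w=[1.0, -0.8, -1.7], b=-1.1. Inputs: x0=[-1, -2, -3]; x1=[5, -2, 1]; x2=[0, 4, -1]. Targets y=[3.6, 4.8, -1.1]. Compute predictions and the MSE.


ŷ0 = (1.0)·(-1) + (-0.8)·(-2) + (-1.7)·(-3) - 1.1 = 4.6
ŷ1 = (1.0)·(5) + (-0.8)·(-2) + (-1.7)·(1) - 1.1 = 3.8
ŷ2 = (1.0)·(0) + (-0.8)·(4) + (-1.7)·(-1) - 1.1 = -2.6
errors² = [1.0, 1.0, 2.25]
MSE = 4.2500/3 = 1.4167

1.4167


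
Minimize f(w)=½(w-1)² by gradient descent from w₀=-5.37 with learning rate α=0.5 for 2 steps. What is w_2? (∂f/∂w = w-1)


step 1: grad = -5.37-1 = -6.37; w = -5.37 - 0.5·(-6.37) = -2.185
step 2: grad = -2.185-1 = -3.185; w = -2.185 - 0.5·(-3.185) = -0.5925

-0.5925


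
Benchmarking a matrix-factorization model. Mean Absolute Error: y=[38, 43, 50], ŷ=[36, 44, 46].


Absolute errors: |38-36|=2, |43-44|=1, |50-46|=4
Sum = 7
MAE = 7/3 = 7/3

7/3


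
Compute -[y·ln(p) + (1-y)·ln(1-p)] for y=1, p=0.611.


BCE = -[y·ln(p) + (1-y)·ln(1-p)]
= -1·ln(0.611) - 0
= -ln(0.611) = 0.4927

0.4927


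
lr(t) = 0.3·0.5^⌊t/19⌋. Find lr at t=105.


n_drops = ⌊105/19⌋ = 5
lr = 0.3·0.5^5 = 0.3·0.03125 = 0.009375

0.009375


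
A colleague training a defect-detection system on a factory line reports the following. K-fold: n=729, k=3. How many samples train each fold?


Fold size = 729/3 = 243
Training per fold = 729 - 243 = 486

486


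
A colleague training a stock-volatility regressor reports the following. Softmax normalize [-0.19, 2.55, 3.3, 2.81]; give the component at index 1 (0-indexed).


Exponentials: e^-0.19=0.827, e^2.55=12.8071, e^3.3=27.1126, e^2.81=16.6099
Sum = 57.3566
Softmax = [0.0144, 0.2233, 0.4727, 0.2896]
p[1] = 12.8071/57.3566 = 0.2233

0.2233


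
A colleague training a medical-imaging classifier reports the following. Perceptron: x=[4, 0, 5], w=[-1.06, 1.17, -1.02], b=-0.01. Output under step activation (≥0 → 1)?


z = (4)·(-1.06) + (0)·(1.17) + (5)·(-1.02) - 0.01
  = -9.35
step(z) = 0 (z<0)

0


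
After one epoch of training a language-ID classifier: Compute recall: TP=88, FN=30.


Recall = TP/(TP+FN)
= 88/(88+30)
= 88/118 = 74.58%

74.58%


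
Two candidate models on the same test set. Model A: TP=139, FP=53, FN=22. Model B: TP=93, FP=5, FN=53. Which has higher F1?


Model A: P=139/192=0.724, R=139/161=0.8634, F1=2PR/(P+R)=2TP/(2TP+FP+FN)=278/353=0.7875
Model B: P=93/98=0.949, R=93/146=0.637, F1=2PR/(P+R)=2TP/(2TP+FP+FN)=186/244=0.7623
0.7875 > 0.7623 → Model A

Model A


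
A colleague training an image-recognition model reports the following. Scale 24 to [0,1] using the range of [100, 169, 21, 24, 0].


min=0, max=169
(24-0)/(169-0) = 24/169 = 0.142

0.142


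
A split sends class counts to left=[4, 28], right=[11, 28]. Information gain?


Parent = [15, 56], H_parent = 0.7439
H_left = 0.5436 (n=32), H_right = 0.8582 (n=39)
H_children = (32/71)·0.5436 + (39/71)·0.8582 = 0.7164
IG = 0.7439 - 0.7164 = 0.0275

0.0275


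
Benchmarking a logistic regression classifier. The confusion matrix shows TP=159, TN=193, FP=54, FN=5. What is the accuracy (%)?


Accuracy = (TP+TN)/(TP+TN+FP+FN)
= (159+193)/(411)
= 352/411 = 85.64%

85.64%


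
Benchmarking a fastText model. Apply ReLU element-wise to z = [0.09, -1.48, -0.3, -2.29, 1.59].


ReLU(0.09) = max(0, 0.09) = 0.09
ReLU(-1.48) = max(0, -1.48) = 0.0
ReLU(-0.3) = max(0, -0.3) = 0.0
ReLU(-2.29) = max(0, -2.29) = 0.0
ReLU(1.59) = max(0, 1.59) = 1.59
result = [0.09, 0.0, 0.0, 0.0, 1.59]

[0.09, 0.0, 0.0, 0.0, 1.59]


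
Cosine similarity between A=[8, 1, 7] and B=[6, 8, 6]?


A·B = 8·6 + 1·8 + 7·6 = 98
‖A‖ = √114 = 10.6771, ‖B‖ = √136 = 11.6619
cos = 98/(√114·√136) = 98/√15504 = 0.7871

0.7871


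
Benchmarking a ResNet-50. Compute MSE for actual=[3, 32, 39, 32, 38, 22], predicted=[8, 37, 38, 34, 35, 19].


Squared errors: (3-8)²=25, (32-37)²=25, (39-38)²=1, (32-34)²=4, (38-35)²=9, (22-19)²=9
Sum = 73
MSE = 73/6 = 73/6

73/6


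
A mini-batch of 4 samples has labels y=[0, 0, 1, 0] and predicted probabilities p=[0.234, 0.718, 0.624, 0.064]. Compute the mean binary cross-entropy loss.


L[0] = -ln(1-0.234) = -ln(0.766) = 0.2666
L[1] = -ln(1-0.718) = -ln(0.282) = 1.2658
L[2] = -ln(0.624) = 0.4716
L[3] = -ln(1-0.064) = -ln(0.936) = 0.0661
mean = (0.2666 + 1.2658 + 0.4716 + 0.0661)/4 = 0.5175

0.5175


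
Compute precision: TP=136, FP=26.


Precision = TP/(TP+FP)
= 136/(136+26)
= 136/162 = 83.95%

83.95%


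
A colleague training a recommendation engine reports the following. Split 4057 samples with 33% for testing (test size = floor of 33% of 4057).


Test = ⌊4057·33/100⌋ = 1338
Train = 4057 - 1338 = 2719

Train: 2719, Test: 1338


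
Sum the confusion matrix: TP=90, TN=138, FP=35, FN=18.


Total = TP + TN + FP + FN
= 90 + 138 + 35 + 18
= 281
(Predicted positive: 125, predicted negative: 156)

281


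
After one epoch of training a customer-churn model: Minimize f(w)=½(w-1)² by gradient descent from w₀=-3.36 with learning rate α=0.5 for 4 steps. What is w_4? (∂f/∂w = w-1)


step 1: grad = -3.36-1 = -4.36; w = -3.36 - 0.5·(-4.36) = -1.18
step 2: grad = -1.18-1 = -2.18; w = -1.18 - 0.5·(-2.18) = -0.09
step 3: grad = -0.09-1 = -1.09; w = -0.09 - 0.5·(-1.09) = 0.455
step 4: grad = 0.455-1 = -0.545; w = 0.455 - 0.5·(-0.545) = 0.7275

0.7275


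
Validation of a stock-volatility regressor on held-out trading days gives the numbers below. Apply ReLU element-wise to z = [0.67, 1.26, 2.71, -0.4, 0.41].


ReLU(0.67) = max(0, 0.67) = 0.67
ReLU(1.26) = max(0, 1.26) = 1.26
ReLU(2.71) = max(0, 2.71) = 2.71
ReLU(-0.4) = max(0, -0.4) = 0.0
ReLU(0.41) = max(0, 0.41) = 0.41
result = [0.67, 1.26, 2.71, 0.0, 0.41]

[0.67, 1.26, 2.71, 0.0, 0.41]


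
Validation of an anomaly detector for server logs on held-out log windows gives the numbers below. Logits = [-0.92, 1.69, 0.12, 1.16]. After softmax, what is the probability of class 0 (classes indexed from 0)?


Exponentials: e^-0.92=0.3985, e^1.69=5.4195, e^0.12=1.1275, e^1.16=3.1899
Sum = 10.1354
Softmax = [0.0393, 0.5347, 0.1112, 0.3147]
p[0] = 0.3985/10.1354 = 0.0393

0.0393
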